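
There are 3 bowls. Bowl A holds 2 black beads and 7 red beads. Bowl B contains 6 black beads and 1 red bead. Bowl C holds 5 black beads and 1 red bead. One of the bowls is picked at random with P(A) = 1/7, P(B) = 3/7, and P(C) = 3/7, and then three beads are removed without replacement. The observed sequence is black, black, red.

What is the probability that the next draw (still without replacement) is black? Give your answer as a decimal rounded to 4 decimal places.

0.9710

The likelihood of the observed sequence under each hypothesis: P(data | bowl A) = (2/9)(1/8)(7/7) = 0.027778; P(data | bowl B) = (6/7)(5/6)(1/5) = 0.14286; P(data | bowl C) = (5/6)(4/5)(1/4) = 0.16667.
Weighting by the prior gives 1/7 · 0.027778 = 0.0039683, 3/7 · 0.14286 = 0.061224, 3/7 · 0.16667 = 0.071429; these sum to 0.13662.
Normalising, the posterior is P(bowl A | data) = 0.029046, P(bowl B | data) = 0.44813, P(bowl C | data) = 0.52282.
The predictive probability is P(black next | data) = (0)(0.029046) + (1)(0.44813) + (1)(0.52282) = 0.97095.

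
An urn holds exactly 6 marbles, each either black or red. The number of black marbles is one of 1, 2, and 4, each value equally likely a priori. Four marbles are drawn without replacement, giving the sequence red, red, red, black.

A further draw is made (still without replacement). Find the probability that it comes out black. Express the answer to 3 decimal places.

The likelihood of the observed sequence under each hypothesis: P(data | r = 1) = (5/6)(4/5)(3/4)(1/3) = 1/6; P(data | r = 2) = (4/6)(3/5)(2/4)(2/3) = 2/15; P(data | r = 4) = (2/6)(1/5)(0/4) = 0.
Multiplying each by its prior: 1/3 · 1/6 = 1/18, 1/3 · 2/15 = 2/45, 1/3 · 0 = 0; these sum to 1/10.
The posterior is then P(r = 1 | data) = 5/9, P(r = 2 | data) = 4/9, P(r = 4 | data) = 0.
So P(black next | data) = Σ P(black next | H) P(H | data) = (0)(5/9) + (1/2)(4/9) = 2/9.

0.222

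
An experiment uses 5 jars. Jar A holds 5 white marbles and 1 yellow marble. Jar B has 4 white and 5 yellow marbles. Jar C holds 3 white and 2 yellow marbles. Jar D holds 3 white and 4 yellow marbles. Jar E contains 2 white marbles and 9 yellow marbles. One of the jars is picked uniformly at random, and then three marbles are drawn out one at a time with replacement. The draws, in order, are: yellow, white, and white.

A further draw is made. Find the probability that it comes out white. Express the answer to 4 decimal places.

For each hypothesis, P(data | H) works out to: P(data | jar A) = (1/6)(5/6)(5/6) = 0.11574; P(data | jar B) = (5/9)(4/9)(4/9) = 0.10974; P(data | jar C) = (2/5)(3/5)(3/5) = 0.144; P(data | jar D) = (4/7)(3/7)(3/7) = 0.10496; P(data | jar E) = (9/11)(2/11)(2/11) = 0.027047.
Multiplying each by its prior: 1/5 · 0.11574 = 0.023148, 1/5 · 0.10974 = 0.021948, 1/5 · 0.144 = 0.0288, 1/5 · 0.10496 = 0.020991, 1/5 · 0.027047 = 0.0054095; these sum to 0.1003.
The posterior is then P(jar A | data) = 0.2308, P(jar B | data) = 0.21883, P(jar C | data) = 0.28715, P(jar D | data) = 0.20929, P(jar E | data) = 0.053935.
The predictive probability is P(white next | data) = (5/6)(0.2308) + (4/9)(0.21883) + (3/5)(0.28715) + (3/7)(0.20929) + (2/11)(0.053935) = 0.56138.

0.5614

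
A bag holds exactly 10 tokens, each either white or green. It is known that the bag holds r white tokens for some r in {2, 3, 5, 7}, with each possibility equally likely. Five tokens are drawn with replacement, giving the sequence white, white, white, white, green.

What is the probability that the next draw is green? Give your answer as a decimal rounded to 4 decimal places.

0.3831

The likelihood of the observed sequence under each hypothesis: P(data | r = 2) = (2/10)(2/10)(2/10)(2/10)(8/10) = 0.00128; P(data | r = 3) = (3/10)(3/10)(3/10)(3/10)(7/10) = 0.00567; P(data | r = 5) = (5/10)(5/10)(5/10)(5/10)(5/10) = 0.03125; P(data | r = 7) = (7/10)(7/10)(7/10)(7/10)(3/10) = 0.07203.
Weighting by the prior gives 1/4 · 0.00128 = 0.00032, 1/4 · 0.00567 = 0.0014175, 1/4 · 0.03125 = 0.0078125, 1/4 · 0.07203 = 0.018007; summing to 0.027557.
The posterior is then P(r = 2 | data) = 0.011612, P(r = 3 | data) = 0.051438, P(r = 5 | data) = 0.2835, P(r = 7 | data) = 0.65345.
Averaging over the posterior, P(green next | data) = (4/5)(0.011612) + (7/10)(0.051438) + (1/2)(0.2835) + (3/10)(0.65345) = 0.38308.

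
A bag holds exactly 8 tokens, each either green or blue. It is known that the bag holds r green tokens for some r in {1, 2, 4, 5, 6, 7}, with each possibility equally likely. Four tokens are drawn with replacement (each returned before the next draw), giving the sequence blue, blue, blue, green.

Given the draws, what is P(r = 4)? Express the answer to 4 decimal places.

Under each hypothesis, the probability of the observed sequence is: P(data | r = 1) = (7/8)(7/8)(7/8)(1/8) = 0.08374; P(data | r = 2) = (6/8)(6/8)(6/8)(2/8) = 0.10547; P(data | r = 4) = (4/8)(4/8)(4/8)(4/8) = 0.0625; P(data | r = 5) = (3/8)(3/8)(3/8)(5/8) = 0.032959; P(data | r = 6) = (2/8)(2/8)(2/8)(6/8) = 0.011719; P(data | r = 7) = (1/8)(1/8)(1/8)(7/8) = 0.001709.
The prior-weighted likelihoods are 1/6 · 0.08374 = 0.013957, 1/6 · 0.10547 = 0.017578, 1/6 · 0.0625 = 0.010417, 1/6 · 0.032959 = 0.0054932, 1/6 · 0.011719 = 0.0019531, 1/6 · 0.001709 = 0.00028483; with total 0.049683.
Hence P(r = 4 | data) = (0.010417) / (0.049683) = 0.20966.

0.2097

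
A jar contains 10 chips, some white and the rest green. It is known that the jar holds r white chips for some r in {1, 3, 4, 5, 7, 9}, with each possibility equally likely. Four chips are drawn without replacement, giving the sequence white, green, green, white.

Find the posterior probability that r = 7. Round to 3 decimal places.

For each hypothesis, P(data | H) works out to: P(data | r = 1) = (1/10)(9/9)(8/8)(0/7) = 0; P(data | r = 3) = (3/10)(7/9)(6/8)(2/7) = 0.05; P(data | r = 4) = (4/10)(6/9)(5/8)(3/7) = 0.071429; P(data | r = 5) = (5/10)(5/9)(4/8)(4/7) = 0.079365; P(data | r = 7) = (7/10)(3/9)(2/8)(6/7) = 0.05; P(data | r = 9) = (9/10)(1/9)(0/8) = 0.
Multiplying each by its prior: 1/6 · 0 = 0, 1/6 · 0.05 = 0.0083333, 1/6 · 0.071429 = 0.011905, 1/6 · 0.079365 = 0.013228, 1/6 · 0.05 = 0.0083333, 1/6 · 0 = 0; with total 0.041799.
Therefore the posterior P(r = 7 | data) = (0.0083333) / (0.041799) = 0.19937.

0.199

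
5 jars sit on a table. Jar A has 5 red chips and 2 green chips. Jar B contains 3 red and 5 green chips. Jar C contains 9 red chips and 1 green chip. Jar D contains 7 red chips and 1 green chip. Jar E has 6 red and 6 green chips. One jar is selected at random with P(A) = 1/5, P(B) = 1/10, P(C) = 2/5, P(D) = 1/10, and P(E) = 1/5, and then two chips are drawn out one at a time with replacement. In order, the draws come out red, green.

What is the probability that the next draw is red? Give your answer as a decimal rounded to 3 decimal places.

The likelihood of the observed sequence under each hypothesis: P(data | jar A) = (5/7)(2/7) = 0.20408; P(data | jar B) = (3/8)(5/8) = 0.23438; P(data | jar C) = (9/10)(1/10) = 0.09; P(data | jar D) = (7/8)(1/8) = 0.10938; P(data | jar E) = (6/12)(6/12) = 0.25.
Weighting by the prior gives 1/5 · 0.20408 = 0.040816, 1/10 · 0.23438 = 0.023438, 2/5 · 0.09 = 0.036, 1/10 · 0.10938 = 0.010937, 1/5 · 0.25 = 0.05; with total 0.16119.
Normalising, the posterior is P(jar A | data) = 0.25322, P(jar B | data) = 0.1454, P(jar C | data) = 0.22334, P(jar D | data) = 0.067854, P(jar E | data) = 0.31019.
Averaging over the posterior, P(red next | data) = (5/7)(0.25322) + (3/8)(0.1454) + (9/10)(0.22334) + (7/8)(0.067854) + (1/2)(0.31019) = 0.65087.

0.651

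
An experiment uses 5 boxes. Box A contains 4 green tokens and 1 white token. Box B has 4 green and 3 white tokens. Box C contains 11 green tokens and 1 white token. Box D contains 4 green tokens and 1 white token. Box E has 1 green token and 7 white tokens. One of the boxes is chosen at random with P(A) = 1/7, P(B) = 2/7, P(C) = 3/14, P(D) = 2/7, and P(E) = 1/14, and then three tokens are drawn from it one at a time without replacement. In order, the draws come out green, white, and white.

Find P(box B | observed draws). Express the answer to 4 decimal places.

Compute the likelihood of the observed sequence for each case: P(data | box A) = (4/5)(1/4)(0/3) = 0; P(data | box B) = (4/7)(3/6)(2/5) = 0.11429; P(data | box C) = (11/12)(1/11)(0/10) = 0; P(data | box D) = (4/5)(1/4)(0/3) = 0; P(data | box E) = (1/8)(7/7)(6/6) = 0.125.
Multiplying each by its prior: 1/7 · 0 = 0, 2/7 · 0.11429 = 0.032653, 3/14 · 0 = 0, 2/7 · 0 = 0, 1/14 · 0.125 = 0.0089286; these sum to 0.041582.
By Bayes' rule, P(box B | data) = (0.032653) / (0.041582) = 0.78528.

0.7853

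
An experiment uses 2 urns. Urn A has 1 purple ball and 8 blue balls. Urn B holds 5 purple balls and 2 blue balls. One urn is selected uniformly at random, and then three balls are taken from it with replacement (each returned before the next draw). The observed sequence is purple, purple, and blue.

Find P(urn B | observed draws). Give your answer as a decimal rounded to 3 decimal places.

Compute the likelihood of the observed sequence for each case: P(data | urn A) = (1/9)(1/9)(8/9) = 0.010974; P(data | urn B) = (5/7)(5/7)(2/7) = 0.14577.
Weighting by the prior gives 1/2 · 0.010974 = 0.005487, 1/2 · 0.14577 = 0.072886; with total 0.078373.
Hence P(urn B | data) = (0.072886) / (0.078373) = 0.92999.

0.930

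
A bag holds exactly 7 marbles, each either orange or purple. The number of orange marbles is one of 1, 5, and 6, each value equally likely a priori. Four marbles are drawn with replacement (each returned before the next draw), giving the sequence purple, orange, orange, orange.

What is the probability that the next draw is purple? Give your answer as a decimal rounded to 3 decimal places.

0.228

Under each hypothesis, the probability of the observed sequence is: P(data | r = 1) = (6/7)(1/7)(1/7)(1/7) = 0.002499; P(data | r = 5) = (2/7)(5/7)(5/7)(5/7) = 0.10412; P(data | r = 6) = (1/7)(6/7)(6/7)(6/7) = 0.089963.
Multiplying each by its prior: 1/3 · 0.002499 = 0.00083299, 1/3 · 0.10412 = 0.034708, 1/3 · 0.089963 = 0.029988; summing to 0.065528.
Dividing through by the total gives posterior P(r = 1 | data) = 0.012712, P(r = 5 | data) = 0.52966, P(r = 6 | data) = 0.45763.
The predictive probability is P(purple next | data) = (6/7)(0.012712) + (2/7)(0.52966) + (1/7)(0.45763) = 0.2276.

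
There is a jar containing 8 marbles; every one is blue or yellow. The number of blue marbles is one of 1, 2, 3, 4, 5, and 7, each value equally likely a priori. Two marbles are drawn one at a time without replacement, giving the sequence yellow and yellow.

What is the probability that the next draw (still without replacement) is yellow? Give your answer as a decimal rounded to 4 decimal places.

0.6364

Compute the likelihood of the observed sequence for each case: P(data | r = 1) = (7/8)(6/7) = 3/4; P(data | r = 2) = (6/8)(5/7) = 15/28; P(data | r = 3) = (5/8)(4/7) = 5/14; P(data | r = 4) = (4/8)(3/7) = 3/14; P(data | r = 5) = (3/8)(2/7) = 3/28; P(data | r = 7) = (1/8)(0/7) = 0.
Weighting by the prior gives 1/6 · 3/4 = 1/8, 1/6 · 15/28 = 5/56, 1/6 · 5/14 = 5/84, 1/6 · 3/14 = 1/28, 1/6 · 3/28 = 1/56, 1/6 · 0 = 0; with total 55/168.
The posterior is then P(r = 1 | data) = 21/55, P(r = 2 | data) = 3/11, P(r = 3 | data) = 2/11, P(r = 4 | data) = 6/55, P(r = 5 | data) = 3/55, P(r = 7 | data) = 0.
So P(yellow next | data) = Σ P(yellow next | H) P(H | data) = (5/6)(21/55) + (2/3)(3/11) + (1/2)(2/11) + (1/3)(6/55) + (1/6)(3/55) = 7/11.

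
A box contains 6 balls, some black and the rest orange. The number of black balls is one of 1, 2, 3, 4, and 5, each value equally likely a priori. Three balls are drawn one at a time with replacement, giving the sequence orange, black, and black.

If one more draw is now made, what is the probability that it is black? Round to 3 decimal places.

0.589

For each hypothesis, P(data | H) works out to: P(data | r = 1) = (5/6)(1/6)(1/6) = 5/216; P(data | r = 2) = (4/6)(2/6)(2/6) = 2/27; P(data | r = 3) = (3/6)(3/6)(3/6) = 1/8; P(data | r = 4) = (2/6)(4/6)(4/6) = 4/27; P(data | r = 5) = (1/6)(5/6)(5/6) = 25/216.
Weighting by the prior gives 1/5 · 5/216 = 1/216, 1/5 · 2/27 = 2/135, 1/5 · 1/8 = 1/40, 1/5 · 4/27 = 4/135, 1/5 · 25/216 = 5/216; summing to 7/72.
Normalising, the posterior is P(r = 1 | data) = 1/21, P(r = 2 | data) = 16/105, P(r = 3 | data) = 9/35, P(r = 4 | data) = 32/105, P(r = 5 | data) = 5/21.
Averaging over the posterior, P(black next | data) = (1/6)(1/21) + (1/3)(16/105) + (1/2)(9/35) + (2/3)(32/105) + (5/6)(5/21) = 53/90.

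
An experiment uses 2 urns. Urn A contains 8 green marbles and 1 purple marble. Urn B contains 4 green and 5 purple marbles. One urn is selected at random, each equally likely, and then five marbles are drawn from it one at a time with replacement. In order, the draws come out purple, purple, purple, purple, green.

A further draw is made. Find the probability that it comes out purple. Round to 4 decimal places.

0.5541

Compute the likelihood of the observed sequence for each case: P(data | urn A) = (1/9)(1/9)(1/9)(1/9)(8/9) = 0.00013548; P(data | urn B) = (5/9)(5/9)(5/9)(5/9)(4/9) = 0.042338.
The prior-weighted likelihoods are 1/2 · 0.00013548 = 6.774e-05, 1/2 · 0.042338 = 0.021169; these sum to 0.021237.
Dividing through by the total gives posterior P(urn A | data) = 0.0031898, P(urn B | data) = 0.99681.
The predictive probability is P(purple next | data) = (1/9)(0.0031898) + (5/9)(0.99681) = 0.55414.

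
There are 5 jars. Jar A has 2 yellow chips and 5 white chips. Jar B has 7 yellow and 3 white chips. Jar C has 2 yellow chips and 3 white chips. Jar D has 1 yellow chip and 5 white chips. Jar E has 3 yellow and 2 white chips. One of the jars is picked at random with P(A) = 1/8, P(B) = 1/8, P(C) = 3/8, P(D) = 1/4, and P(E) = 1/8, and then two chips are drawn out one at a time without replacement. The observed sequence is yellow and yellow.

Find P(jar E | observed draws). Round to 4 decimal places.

0.2692

For each hypothesis, P(data | H) works out to: P(data | jar A) = (2/7)(1/6) = 1/21; P(data | jar B) = (7/10)(6/9) = 7/15; P(data | jar C) = (2/5)(1/4) = 1/10; P(data | jar D) = (1/6)(0/5) = 0; P(data | jar E) = (3/5)(2/4) = 3/10.
The prior-weighted likelihoods are 1/8 · 1/21 = 1/168, 1/8 · 7/15 = 7/120, 3/8 · 1/10 = 3/80, 1/4 · 0 = 0, 1/8 · 3/10 = 3/80; these sum to 39/280.
Therefore the posterior P(jar E | data) = (3/80) / (39/280) = 7/26.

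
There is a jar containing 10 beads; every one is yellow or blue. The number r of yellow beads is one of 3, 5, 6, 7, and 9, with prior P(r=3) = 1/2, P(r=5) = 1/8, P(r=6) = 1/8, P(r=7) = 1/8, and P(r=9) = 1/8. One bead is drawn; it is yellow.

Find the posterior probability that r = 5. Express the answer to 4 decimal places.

0.1282

For each hypothesis, P(data | H) works out to: P(data | r = 3) = (3/10) = 3/10; P(data | r = 5) = (5/10) = 1/2; P(data | r = 6) = (6/10) = 3/5; P(data | r = 7) = (7/10) = 7/10; P(data | r = 9) = (9/10) = 9/10.
The prior-weighted likelihoods are 1/2 · 3/10 = 3/20, 1/8 · 1/2 = 1/16, 1/8 · 3/5 = 3/40, 1/8 · 7/10 = 7/80, 1/8 · 9/10 = 9/80; these sum to 39/80.
Therefore the posterior P(r = 5 | data) = (1/16) / (39/80) = 5/39.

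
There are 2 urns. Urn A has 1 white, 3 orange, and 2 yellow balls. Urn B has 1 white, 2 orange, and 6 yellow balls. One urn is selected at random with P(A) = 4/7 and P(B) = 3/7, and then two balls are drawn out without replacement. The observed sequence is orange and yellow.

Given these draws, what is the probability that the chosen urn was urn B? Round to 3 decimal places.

Compute the likelihood of the observed sequence for each case: P(data | urn A) = (3/6)(2/5) = 1/5; P(data | urn B) = (2/9)(6/8) = 1/6.
The prior-weighted likelihoods are 4/7 · 1/5 = 4/35, 3/7 · 1/6 = 1/14; these sum to 13/70.
By Bayes' rule, P(urn B | data) = (1/14) / (13/70) = 5/13.

0.385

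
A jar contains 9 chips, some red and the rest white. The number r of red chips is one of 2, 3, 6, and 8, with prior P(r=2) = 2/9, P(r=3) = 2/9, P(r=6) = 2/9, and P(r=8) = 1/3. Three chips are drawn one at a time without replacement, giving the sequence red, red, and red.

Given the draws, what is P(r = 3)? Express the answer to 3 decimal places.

0.010

Under each hypothesis, the probability of the observed sequence is: P(data | r = 2) = (2/9)(1/8)(0/7) = 0; P(data | r = 3) = (3/9)(2/8)(1/7) = 1/84; P(data | r = 6) = (6/9)(5/8)(4/7) = 5/21; P(data | r = 8) = (8/9)(7/8)(6/7) = 2/3.
The prior-weighted likelihoods are 2/9 · 0 = 0, 2/9 · 1/84 = 1/378, 2/9 · 5/21 = 10/189, 1/3 · 2/3 = 2/9; with total 5/18.
So P(r = 3 | data) = (1/378) / (5/18) = 1/105.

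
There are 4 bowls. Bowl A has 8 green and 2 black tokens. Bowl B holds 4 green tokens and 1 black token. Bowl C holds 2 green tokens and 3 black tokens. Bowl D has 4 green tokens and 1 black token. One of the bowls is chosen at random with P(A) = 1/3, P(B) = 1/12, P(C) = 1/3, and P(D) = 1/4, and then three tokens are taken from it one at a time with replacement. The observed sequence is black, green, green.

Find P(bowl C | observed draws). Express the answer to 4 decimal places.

0.2727

The likelihood of the observed sequence under each hypothesis: P(data | bowl A) = (2/10)(8/10)(8/10) = 16/125; P(data | bowl B) = (1/5)(4/5)(4/5) = 16/125; P(data | bowl C) = (3/5)(2/5)(2/5) = 12/125; P(data | bowl D) = (1/5)(4/5)(4/5) = 16/125.
Weighting by the prior gives 1/3 · 16/125 = 16/375, 1/12 · 16/125 = 4/375, 1/3 · 12/125 = 4/125, 1/4 · 16/125 = 4/125; these sum to 44/375.
By Bayes' rule, P(bowl C | data) = (4/125) / (44/375) = 3/11.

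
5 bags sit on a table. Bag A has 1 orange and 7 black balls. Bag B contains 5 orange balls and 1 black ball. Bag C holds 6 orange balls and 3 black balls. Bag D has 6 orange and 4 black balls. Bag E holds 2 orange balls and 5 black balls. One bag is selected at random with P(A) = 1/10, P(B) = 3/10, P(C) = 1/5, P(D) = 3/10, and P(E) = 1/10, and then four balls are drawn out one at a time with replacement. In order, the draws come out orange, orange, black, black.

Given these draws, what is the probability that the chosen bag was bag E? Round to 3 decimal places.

0.109

For each hypothesis, P(data | H) works out to: P(data | bag A) = (1/8)(1/8)(7/8)(7/8) = 0.011963; P(data | bag B) = (5/6)(5/6)(1/6)(1/6) = 0.01929; P(data | bag C) = (6/9)(6/9)(3/9)(3/9) = 0.049383; P(data | bag D) = (6/10)(6/10)(4/10)(4/10) = 0.0576; P(data | bag E) = (2/7)(2/7)(5/7)(5/7) = 0.041649.
The prior-weighted likelihoods are 1/10 · 0.011963 = 0.0011963, 3/10 · 0.01929 = 0.005787, 1/5 · 0.049383 = 0.0098765, 3/10 · 0.0576 = 0.01728, 1/10 · 0.041649 = 0.0041649; these sum to 0.038305.
Hence P(bag E | data) = (0.0041649) / (0.038305) = 0.10873.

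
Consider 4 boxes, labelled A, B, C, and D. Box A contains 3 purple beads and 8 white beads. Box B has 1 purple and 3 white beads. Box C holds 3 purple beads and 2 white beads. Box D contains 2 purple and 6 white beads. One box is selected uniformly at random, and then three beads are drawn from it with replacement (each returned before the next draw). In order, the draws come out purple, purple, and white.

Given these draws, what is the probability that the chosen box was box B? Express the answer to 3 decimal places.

0.161

Under each hypothesis, the probability of the observed sequence is: P(data | box A) = (3/11)(3/11)(8/11) = 0.054095; P(data | box B) = (1/4)(1/4)(3/4) = 0.046875; P(data | box C) = (3/5)(3/5)(2/5) = 0.144; P(data | box D) = (2/8)(2/8)(6/8) = 0.046875.
Multiplying each by its prior: 1/4 · 0.054095 = 0.013524, 1/4 · 0.046875 = 0.011719, 1/4 · 0.144 = 0.036, 1/4 · 0.046875 = 0.011719; summing to 0.072961.
Therefore the posterior P(box B | data) = (0.011719) / (0.072961) = 0.16062.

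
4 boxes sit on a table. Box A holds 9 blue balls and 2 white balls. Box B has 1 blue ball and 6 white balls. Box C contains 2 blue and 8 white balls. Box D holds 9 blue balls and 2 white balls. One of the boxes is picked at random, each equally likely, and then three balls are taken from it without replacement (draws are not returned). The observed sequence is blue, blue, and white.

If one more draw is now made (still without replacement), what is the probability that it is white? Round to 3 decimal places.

Under each hypothesis, the probability of the observed sequence is: P(data | box A) = (9/11)(8/10)(2/9) = 8/55; P(data | box B) = (1/7)(0/6) = 0; P(data | box C) = (2/10)(1/9)(8/8) = 1/45; P(data | box D) = (9/11)(8/10)(2/9) = 8/55.
Weighting by the prior gives 1/4 · 8/55 = 2/55, 1/4 · 0 = 0, 1/4 · 1/45 = 1/180, 1/4 · 8/55 = 2/55; these sum to 31/396.
Dividing through by the total gives posterior P(box A | data) = 72/155, P(box B | data) = 0, P(box C | data) = 11/155, P(box D | data) = 72/155.
The predictive probability is P(white next | data) = (1/8)(72/155) + (1)(11/155) + (1/8)(72/155) = 29/155.

0.187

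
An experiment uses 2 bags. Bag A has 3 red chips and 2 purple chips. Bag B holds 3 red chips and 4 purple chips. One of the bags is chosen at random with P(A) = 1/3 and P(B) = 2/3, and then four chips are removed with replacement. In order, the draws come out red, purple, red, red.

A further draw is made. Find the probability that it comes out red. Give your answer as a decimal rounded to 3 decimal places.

0.513

Compute the likelihood of the observed sequence for each case: P(data | bag A) = (3/5)(2/5)(3/5)(3/5) = 0.0864; P(data | bag B) = (3/7)(4/7)(3/7)(3/7) = 0.044981.
The prior-weighted likelihoods are 1/3 · 0.0864 = 0.0288, 2/3 · 0.044981 = 0.029988; summing to 0.058788.
Dividing through by the total gives posterior P(bag A | data) = 0.4899, P(bag B | data) = 0.5101.
The predictive probability is P(red next | data) = (3/5)(0.4899) + (3/7)(0.5101) = 0.51255.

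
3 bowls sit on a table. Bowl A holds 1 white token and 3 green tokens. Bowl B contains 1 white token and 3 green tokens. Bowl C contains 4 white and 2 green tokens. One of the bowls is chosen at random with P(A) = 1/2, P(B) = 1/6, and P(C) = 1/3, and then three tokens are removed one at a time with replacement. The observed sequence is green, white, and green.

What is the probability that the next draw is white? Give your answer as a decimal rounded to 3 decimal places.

Compute the likelihood of the observed sequence for each case: P(data | bowl A) = (3/4)(1/4)(3/4) = 0.14062; P(data | bowl B) = (3/4)(1/4)(3/4) = 0.14062; P(data | bowl C) = (2/6)(4/6)(2/6) = 0.074074.
Weighting by the prior gives 1/2 · 0.14062 = 0.070312, 1/6 · 0.14062 = 0.023438, 1/3 · 0.074074 = 0.024691; with total 0.11844.
Normalising, the posterior is P(bowl A | data) = 0.59365, P(bowl B | data) = 0.19788, P(bowl C | data) = 0.20847.
So P(white next | data) = Σ P(white next | H) P(H | data) = (1/4)(0.59365) + (1/4)(0.19788) + (2/3)(0.20847) = 0.33686.

0.337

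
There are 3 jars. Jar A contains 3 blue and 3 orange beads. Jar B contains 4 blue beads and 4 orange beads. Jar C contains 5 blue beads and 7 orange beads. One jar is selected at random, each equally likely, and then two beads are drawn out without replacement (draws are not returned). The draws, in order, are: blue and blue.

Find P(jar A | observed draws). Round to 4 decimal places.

Under each hypothesis, the probability of the observed sequence is: P(data | jar A) = (3/6)(2/5) = 0.2; P(data | jar B) = (4/8)(3/7) = 0.21429; P(data | jar C) = (5/12)(4/11) = 0.15152.
Weighting by the prior gives 1/3 · 0.2 = 0.066667, 1/3 · 0.21429 = 0.071429, 1/3 · 0.15152 = 0.050505; with total 0.1886.
By Bayes' rule, P(jar A | data) = (0.066667) / (0.1886) = 0.35348.

0.3535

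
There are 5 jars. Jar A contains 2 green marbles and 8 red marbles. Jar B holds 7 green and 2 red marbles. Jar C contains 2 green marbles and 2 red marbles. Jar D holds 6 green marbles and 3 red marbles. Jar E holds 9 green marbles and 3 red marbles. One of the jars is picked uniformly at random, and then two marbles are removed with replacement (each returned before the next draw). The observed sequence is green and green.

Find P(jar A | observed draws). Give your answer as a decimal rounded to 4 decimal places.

0.0210

The likelihood of the observed sequence under each hypothesis: P(data | jar A) = (2/10)(2/10) = 0.04; P(data | jar B) = (7/9)(7/9) = 0.60494; P(data | jar C) = (2/4)(2/4) = 0.25; P(data | jar D) = (6/9)(6/9) = 0.44444; P(data | jar E) = (9/12)(9/12) = 0.5625.
The prior-weighted likelihoods are 1/5 · 0.04 = 0.008, 1/5 · 0.60494 = 0.12099, 1/5 · 0.25 = 0.05, 1/5 · 0.44444 = 0.088889, 1/5 · 0.5625 = 0.1125; these sum to 0.38038.
So P(jar A | data) = (0.008) / (0.38038) = 0.021032.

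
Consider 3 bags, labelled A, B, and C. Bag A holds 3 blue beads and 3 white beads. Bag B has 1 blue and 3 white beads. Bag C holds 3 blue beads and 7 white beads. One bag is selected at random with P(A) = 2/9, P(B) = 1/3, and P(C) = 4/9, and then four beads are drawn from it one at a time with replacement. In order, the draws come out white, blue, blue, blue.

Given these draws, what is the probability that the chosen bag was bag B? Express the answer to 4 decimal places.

0.1491

For each hypothesis, P(data | H) works out to: P(data | bag A) = (3/6)(3/6)(3/6)(3/6) = 0.0625; P(data | bag B) = (3/4)(1/4)(1/4)(1/4) = 0.011719; P(data | bag C) = (7/10)(3/10)(3/10)(3/10) = 0.0189.
The prior-weighted likelihoods are 2/9 · 0.0625 = 0.013889, 1/3 · 0.011719 = 0.0039062, 4/9 · 0.0189 = 0.0084; these sum to 0.026195.
By Bayes' rule, P(bag B | data) = (0.0039062) / (0.026195) = 0.14912.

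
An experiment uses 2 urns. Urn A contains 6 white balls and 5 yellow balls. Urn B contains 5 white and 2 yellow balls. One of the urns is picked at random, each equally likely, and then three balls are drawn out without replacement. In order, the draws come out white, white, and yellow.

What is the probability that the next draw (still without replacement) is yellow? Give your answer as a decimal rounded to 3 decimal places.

The likelihood of the observed sequence under each hypothesis: P(data | urn A) = (6/11)(5/10)(5/9) = 5/33; P(data | urn B) = (5/7)(4/6)(2/5) = 4/21.
The prior-weighted likelihoods are 1/2 · 5/33 = 5/66, 1/2 · 4/21 = 2/21; summing to 79/462.
Normalising, the posterior is P(urn A | data) = 35/79, P(urn B | data) = 44/79.
Averaging over the posterior, P(yellow next | data) = (1/2)(35/79) + (1/4)(44/79) = 57/158.

0.361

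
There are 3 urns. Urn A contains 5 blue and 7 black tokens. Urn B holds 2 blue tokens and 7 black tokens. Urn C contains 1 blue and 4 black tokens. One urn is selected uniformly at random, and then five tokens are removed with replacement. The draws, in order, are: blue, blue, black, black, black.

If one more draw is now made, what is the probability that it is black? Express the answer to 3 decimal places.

Under each hypothesis, the probability of the observed sequence is: P(data | urn A) = (5/12)(5/12)(7/12)(7/12)(7/12) = 0.034461; P(data | urn B) = (2/9)(2/9)(7/9)(7/9)(7/9) = 0.023235; P(data | urn C) = (1/5)(1/5)(4/5)(4/5)(4/5) = 0.02048.
The prior-weighted likelihoods are 1/3 · 0.034461 = 0.011487, 1/3 · 0.023235 = 0.007745, 1/3 · 0.02048 = 0.0068267; these sum to 0.026059.
The posterior is then P(urn A | data) = 0.44081, P(urn B | data) = 0.29721, P(urn C | data) = 0.26197.
So P(black next | data) = Σ P(black next | H) P(H | data) = (7/12)(0.44081) + (7/9)(0.29721) + (4/5)(0.26197) = 0.69789.

0.698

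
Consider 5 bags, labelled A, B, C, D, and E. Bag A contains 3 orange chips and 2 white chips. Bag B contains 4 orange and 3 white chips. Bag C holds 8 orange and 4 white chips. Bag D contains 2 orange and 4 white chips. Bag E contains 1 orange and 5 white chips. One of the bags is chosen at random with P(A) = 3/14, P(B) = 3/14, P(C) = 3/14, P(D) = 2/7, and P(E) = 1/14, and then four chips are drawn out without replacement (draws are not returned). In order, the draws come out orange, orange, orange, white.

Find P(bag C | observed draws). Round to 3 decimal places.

Under each hypothesis, the probability of the observed sequence is: P(data | bag A) = (3/5)(2/4)(1/3)(2/2) = 0.1; P(data | bag B) = (4/7)(3/6)(2/5)(3/4) = 0.085714; P(data | bag C) = (8/12)(7/11)(6/10)(4/9) = 0.11313; P(data | bag D) = (2/6)(1/5)(0/4) = 0; P(data | bag E) = (1/6)(0/5) = 0.
The prior-weighted likelihoods are 3/14 · 0.1 = 0.021429, 3/14 · 0.085714 = 0.018367, 3/14 · 0.11313 = 0.024242, 2/7 · 0 = 0, 1/14 · 0 = 0; these sum to 0.064038.
So P(bag C | data) = (0.024242) / (0.064038) = 0.37856.

0.379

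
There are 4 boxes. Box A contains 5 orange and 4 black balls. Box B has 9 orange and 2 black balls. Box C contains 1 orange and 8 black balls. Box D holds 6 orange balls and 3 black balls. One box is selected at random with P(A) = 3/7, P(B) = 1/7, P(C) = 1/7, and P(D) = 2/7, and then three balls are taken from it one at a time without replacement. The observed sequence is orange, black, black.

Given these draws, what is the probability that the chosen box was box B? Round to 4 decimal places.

Under each hypothesis, the probability of the observed sequence is: P(data | box A) = (5/9)(4/8)(3/7) = 5/42; P(data | box B) = (9/11)(2/10)(1/9) = 1/55; P(data | box C) = (1/9)(8/8)(7/7) = 1/9; P(data | box D) = (6/9)(3/8)(2/7) = 1/14.
Multiplying each by its prior: 3/7 · 5/42 = 5/98, 1/7 · 1/55 = 1/385, 1/7 · 1/9 = 1/63, 2/7 · 1/14 = 1/49; summing to 89/990.
Therefore the posterior P(box B | data) = (1/385) / (89/990) = 18/623.

0.0289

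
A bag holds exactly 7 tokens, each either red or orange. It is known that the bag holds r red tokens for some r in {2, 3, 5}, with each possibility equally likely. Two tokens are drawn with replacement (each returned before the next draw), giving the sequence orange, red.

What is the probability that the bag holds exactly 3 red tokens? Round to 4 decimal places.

For each hypothesis, P(data | H) works out to: P(data | r = 2) = (5/7)(2/7) = 10/49; P(data | r = 3) = (4/7)(3/7) = 12/49; P(data | r = 5) = (2/7)(5/7) = 10/49.
Multiplying each by its prior: 1/3 · 10/49 = 10/147, 1/3 · 12/49 = 4/49, 1/3 · 10/49 = 10/147; with total 32/147.
By Bayes' rule, P(r = 3 | data) = (4/49) / (32/147) = 3/8.

0.3750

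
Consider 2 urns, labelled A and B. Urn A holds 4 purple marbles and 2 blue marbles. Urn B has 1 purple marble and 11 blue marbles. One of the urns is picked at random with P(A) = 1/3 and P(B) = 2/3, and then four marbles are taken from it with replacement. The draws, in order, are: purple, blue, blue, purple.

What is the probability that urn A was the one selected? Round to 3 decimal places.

Under each hypothesis, the probability of the observed sequence is: P(data | urn A) = (4/6)(2/6)(2/6)(4/6) = 0.049383; P(data | urn B) = (1/12)(11/12)(11/12)(1/12) = 0.0058353.
Multiplying each by its prior: 1/3 · 0.049383 = 0.016461, 2/3 · 0.0058353 = 0.0038902; these sum to 0.020351.
So P(urn A | data) = (0.016461) / (0.020351) = 0.80885.

0.809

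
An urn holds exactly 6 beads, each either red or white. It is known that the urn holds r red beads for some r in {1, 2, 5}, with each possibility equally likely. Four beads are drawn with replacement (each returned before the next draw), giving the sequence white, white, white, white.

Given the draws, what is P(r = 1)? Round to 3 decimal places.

0.709

Under each hypothesis, the probability of the observed sequence is: P(data | r = 1) = (5/6)(5/6)(5/6)(5/6) = 0.48225; P(data | r = 2) = (4/6)(4/6)(4/6)(4/6) = 0.19753; P(data | r = 5) = (1/6)(1/6)(1/6)(1/6) = 0.0007716.
Multiplying each by its prior: 1/3 · 0.48225 = 0.16075, 1/3 · 0.19753 = 0.065844, 1/3 · 0.0007716 = 0.0002572; summing to 0.22685.
Therefore the posterior P(r = 1 | data) = (0.16075) / (0.22685) = 0.70862.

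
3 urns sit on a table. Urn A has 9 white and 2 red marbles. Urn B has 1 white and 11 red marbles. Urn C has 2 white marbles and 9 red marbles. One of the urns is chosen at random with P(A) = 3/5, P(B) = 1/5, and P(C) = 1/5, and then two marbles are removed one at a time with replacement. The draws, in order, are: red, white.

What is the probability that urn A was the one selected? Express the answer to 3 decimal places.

The likelihood of the observed sequence under each hypothesis: P(data | urn A) = (2/11)(9/11) = 0.14876; P(data | urn B) = (11/12)(1/12) = 0.076389; P(data | urn C) = (9/11)(2/11) = 0.14876.
The prior-weighted likelihoods are 3/5 · 0.14876 = 0.089256, 1/5 · 0.076389 = 0.015278, 1/5 · 0.14876 = 0.029752; summing to 0.13429.
So P(urn A | data) = (0.089256) / (0.13429) = 0.66467.

0.665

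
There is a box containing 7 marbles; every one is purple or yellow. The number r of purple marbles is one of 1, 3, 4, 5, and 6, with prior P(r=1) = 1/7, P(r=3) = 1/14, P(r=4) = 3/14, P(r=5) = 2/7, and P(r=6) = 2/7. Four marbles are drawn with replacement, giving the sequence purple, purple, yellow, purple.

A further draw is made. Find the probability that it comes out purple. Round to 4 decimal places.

For each hypothesis, P(data | H) works out to: P(data | r = 1) = (1/7)(1/7)(6/7)(1/7) = 0.002499; P(data | r = 3) = (3/7)(3/7)(4/7)(3/7) = 0.044981; P(data | r = 4) = (4/7)(4/7)(3/7)(4/7) = 0.079967; P(data | r = 5) = (5/7)(5/7)(2/7)(5/7) = 0.10412; P(data | r = 6) = (6/7)(6/7)(1/7)(6/7) = 0.089963.
Weighting by the prior gives 1/7 · 0.002499 = 0.00035699, 1/14 · 0.044981 = 0.0032129, 3/14 · 0.079967 = 0.017136, 2/7 · 0.10412 = 0.02975, 2/7 · 0.089963 = 0.025704; with total 0.076159.
Dividing through by the total gives posterior P(r = 1 | data) = 0.0046875, P(r = 3 | data) = 0.042188, P(r = 4 | data) = 0.225, P(r = 5 | data) = 0.39062, P(r = 6 | data) = 0.3375.
The predictive probability is P(purple next | data) = (1/7)(0.0046875) + (3/7)(0.042188) + (4/7)(0.225) + (5/7)(0.39062) + (6/7)(0.3375) = 0.71562.

0.7156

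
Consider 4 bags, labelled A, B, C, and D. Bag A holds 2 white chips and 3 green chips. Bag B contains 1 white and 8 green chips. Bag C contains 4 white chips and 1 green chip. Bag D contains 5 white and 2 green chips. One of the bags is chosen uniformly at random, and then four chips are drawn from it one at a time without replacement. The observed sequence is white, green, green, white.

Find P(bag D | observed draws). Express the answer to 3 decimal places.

Under each hypothesis, the probability of the observed sequence is: P(data | bag A) = (2/5)(3/4)(2/3)(1/2) = 1/10; P(data | bag B) = (1/9)(8/8)(7/7)(0/6) = 0; P(data | bag C) = (4/5)(1/4)(0/3) = 0; P(data | bag D) = (5/7)(2/6)(1/5)(4/4) = 1/21.
The prior-weighted likelihoods are 1/4 · 1/10 = 1/40, 1/4 · 0 = 0, 1/4 · 0 = 0, 1/4 · 1/21 = 1/84; these sum to 31/840.
So P(bag D | data) = (1/84) / (31/840) = 10/31.

0.323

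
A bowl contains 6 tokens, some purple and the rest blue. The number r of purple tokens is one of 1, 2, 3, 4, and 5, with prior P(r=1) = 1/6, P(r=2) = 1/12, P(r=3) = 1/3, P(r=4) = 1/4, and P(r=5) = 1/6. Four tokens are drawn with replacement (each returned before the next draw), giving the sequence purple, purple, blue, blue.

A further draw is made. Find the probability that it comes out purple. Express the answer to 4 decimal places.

0.5314

Under each hypothesis, the probability of the observed sequence is: P(data | r = 1) = (1/6)(1/6)(5/6)(5/6) = 0.01929; P(data | r = 2) = (2/6)(2/6)(4/6)(4/6) = 0.049383; P(data | r = 3) = (3/6)(3/6)(3/6)(3/6) = 0.0625; P(data | r = 4) = (4/6)(4/6)(2/6)(2/6) = 0.049383; P(data | r = 5) = (5/6)(5/6)(1/6)(1/6) = 0.01929.
Weighting by the prior gives 1/6 · 0.01929 = 0.003215, 1/12 · 0.049383 = 0.0041152, 1/3 · 0.0625 = 0.020833, 1/4 · 0.049383 = 0.012346, 1/6 · 0.01929 = 0.003215; these sum to 0.043724.
The posterior is then P(r = 1 | data) = 0.073529, P(r = 2 | data) = 0.094118, P(r = 3 | data) = 0.47647, P(r = 4 | data) = 0.28235, P(r = 5 | data) = 0.073529.
The predictive probability is P(purple next | data) = (1/6)(0.073529) + (1/3)(0.094118) + (1/2)(0.47647) + (2/3)(0.28235) + (5/6)(0.073529) = 0.53137.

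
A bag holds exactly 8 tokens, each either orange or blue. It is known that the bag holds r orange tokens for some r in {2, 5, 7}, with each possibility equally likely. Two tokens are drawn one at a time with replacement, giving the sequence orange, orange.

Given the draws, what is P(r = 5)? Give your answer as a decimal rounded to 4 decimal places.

0.3205

Compute the likelihood of the observed sequence for each case: P(data | r = 2) = (2/8)(2/8) = 1/16; P(data | r = 5) = (5/8)(5/8) = 25/64; P(data | r = 7) = (7/8)(7/8) = 49/64.
Weighting by the prior gives 1/3 · 1/16 = 1/48, 1/3 · 25/64 = 25/192, 1/3 · 49/64 = 49/192; summing to 13/32.
By Bayes' rule, P(r = 5 | data) = (25/192) / (13/32) = 25/78.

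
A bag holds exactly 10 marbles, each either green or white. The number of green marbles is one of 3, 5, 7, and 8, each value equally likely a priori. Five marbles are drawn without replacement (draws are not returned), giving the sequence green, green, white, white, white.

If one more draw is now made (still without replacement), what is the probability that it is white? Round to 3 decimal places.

The likelihood of the observed sequence under each hypothesis: P(data | r = 3) = (3/10)(2/9)(7/8)(6/7)(5/6) = 0.041667; P(data | r = 5) = (5/10)(4/9)(5/8)(4/7)(3/6) = 0.039683; P(data | r = 7) = (7/10)(6/9)(3/8)(2/7)(1/6) = 0.0083333; P(data | r = 8) = (8/10)(7/9)(2/8)(1/7)(0/6) = 0.
Multiplying each by its prior: 1/4 · 0.041667 = 0.010417, 1/4 · 0.039683 = 0.0099206, 1/4 · 0.0083333 = 0.0020833, 1/4 · 0 = 0; these sum to 0.022421.
Dividing through by the total gives posterior P(r = 3 | data) = 0.4646, P(r = 5 | data) = 0.44248, P(r = 7 | data) = 0.09292, P(r = 8 | data) = 0.
So P(white next | data) = Σ P(white next | H) P(H | data) = (4/5)(0.4646) + (2/5)(0.44248) + (0)(0.09292) = 0.54867.

0.549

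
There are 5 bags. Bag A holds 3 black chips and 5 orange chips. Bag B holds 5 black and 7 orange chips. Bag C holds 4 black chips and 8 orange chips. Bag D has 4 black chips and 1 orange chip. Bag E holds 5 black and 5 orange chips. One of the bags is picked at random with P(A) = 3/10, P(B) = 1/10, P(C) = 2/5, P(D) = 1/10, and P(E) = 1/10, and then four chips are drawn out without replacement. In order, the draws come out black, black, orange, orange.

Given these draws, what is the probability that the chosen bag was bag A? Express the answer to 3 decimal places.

0.363

For each hypothesis, P(data | H) works out to: P(data | bag A) = (3/8)(2/7)(5/6)(4/5) = 0.071429; P(data | bag B) = (5/12)(4/11)(7/10)(6/9) = 0.070707; P(data | bag C) = (4/12)(3/11)(8/10)(7/9) = 0.056566; P(data | bag D) = (4/5)(3/4)(1/3)(0/2) = 0; P(data | bag E) = (5/10)(4/9)(5/8)(4/7) = 0.079365.
The prior-weighted likelihoods are 3/10 · 0.071429 = 0.021429, 1/10 · 0.070707 = 0.0070707, 2/5 · 0.056566 = 0.022626, 1/10 · 0 = 0, 1/10 · 0.079365 = 0.0079365; with total 0.059062.
Therefore the posterior P(bag A | data) = (0.021429) / (0.059062) = 0.36281.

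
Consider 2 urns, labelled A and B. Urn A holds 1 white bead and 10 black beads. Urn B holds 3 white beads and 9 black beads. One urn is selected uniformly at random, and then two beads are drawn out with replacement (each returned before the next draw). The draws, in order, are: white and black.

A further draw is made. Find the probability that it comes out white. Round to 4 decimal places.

0.2013

The likelihood of the observed sequence under each hypothesis: P(data | urn A) = (1/11)(10/11) = 0.082645; P(data | urn B) = (3/12)(9/12) = 0.1875.
Weighting by the prior gives 1/2 · 0.082645 = 0.041322, 1/2 · 0.1875 = 0.09375; summing to 0.13507.
Dividing through by the total gives posterior P(urn A | data) = 0.30593, P(urn B | data) = 0.69407.
The predictive probability is P(white next | data) = (1/11)(0.30593) + (1/4)(0.69407) = 0.20133.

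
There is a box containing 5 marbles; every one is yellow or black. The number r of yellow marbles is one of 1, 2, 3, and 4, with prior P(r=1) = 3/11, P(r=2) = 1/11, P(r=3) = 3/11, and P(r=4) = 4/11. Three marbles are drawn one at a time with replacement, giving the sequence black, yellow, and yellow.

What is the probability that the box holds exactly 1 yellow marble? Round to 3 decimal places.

For each hypothesis, P(data | H) works out to: P(data | r = 1) = (4/5)(1/5)(1/5) = 0.032; P(data | r = 2) = (3/5)(2/5)(2/5) = 0.096; P(data | r = 3) = (2/5)(3/5)(3/5) = 0.144; P(data | r = 4) = (1/5)(4/5)(4/5) = 0.128.
Weighting by the prior gives 3/11 · 0.032 = 0.0087273, 1/11 · 0.096 = 0.0087273, 3/11 · 0.144 = 0.039273, 4/11 · 0.128 = 0.046545; summing to 0.10327.
Therefore the posterior P(r = 1 | data) = (0.0087273) / (0.10327) = 0.084507.

0.085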